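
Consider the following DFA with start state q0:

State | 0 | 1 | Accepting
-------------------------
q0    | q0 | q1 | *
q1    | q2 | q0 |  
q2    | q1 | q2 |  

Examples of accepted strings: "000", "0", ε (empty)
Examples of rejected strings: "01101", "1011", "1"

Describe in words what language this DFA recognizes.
binary numbers divisible by 3 (treating the string as a binary integer; leading zeros allowed, the empty string counts as 0)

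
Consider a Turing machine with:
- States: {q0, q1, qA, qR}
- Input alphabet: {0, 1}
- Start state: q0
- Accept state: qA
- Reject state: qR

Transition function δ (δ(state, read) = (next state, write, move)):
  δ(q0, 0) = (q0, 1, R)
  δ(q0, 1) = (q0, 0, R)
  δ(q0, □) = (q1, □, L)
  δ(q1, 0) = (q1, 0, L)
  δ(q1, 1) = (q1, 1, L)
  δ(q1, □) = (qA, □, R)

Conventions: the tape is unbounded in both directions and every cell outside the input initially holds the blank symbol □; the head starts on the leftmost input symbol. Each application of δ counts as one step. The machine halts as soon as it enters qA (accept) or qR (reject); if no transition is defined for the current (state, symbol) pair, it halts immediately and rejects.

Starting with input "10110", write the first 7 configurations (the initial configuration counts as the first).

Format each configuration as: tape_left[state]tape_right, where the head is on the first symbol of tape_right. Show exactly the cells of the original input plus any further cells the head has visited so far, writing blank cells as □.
Step 0: [q0]10110 (head at position 0)
Step 1: δ(q0, 1) = (q0, 0, R)  ⊢  0[q0]0110 (head at position 1)
Step 2: δ(q0, 0) = (q0, 1, R)  ⊢  01[q0]110 (head at position 2)
Step 3: δ(q0, 1) = (q0, 0, R)  ⊢  010[q0]10 (head at position 3)
Step 4: δ(q0, 1) = (q0, 0, R)  ⊢  0100[q0]0 (head at position 4)
Step 5: δ(q0, 0) = (q0, 1, R)  ⊢  01001[q0]□ (head at position 5)
Step 6: δ(q0, □) = (q1, □, L)  ⊢  0100[q1]1□ (head at position 4)

Final answer: [q0]10110 ⊢ 0[q0]0110 ⊢ 01[q0]110 ⊢ 010[q0]10 ⊢ 0100[q0]0 ⊢ 01001[q0]□ ⊢ 0100[q1]1□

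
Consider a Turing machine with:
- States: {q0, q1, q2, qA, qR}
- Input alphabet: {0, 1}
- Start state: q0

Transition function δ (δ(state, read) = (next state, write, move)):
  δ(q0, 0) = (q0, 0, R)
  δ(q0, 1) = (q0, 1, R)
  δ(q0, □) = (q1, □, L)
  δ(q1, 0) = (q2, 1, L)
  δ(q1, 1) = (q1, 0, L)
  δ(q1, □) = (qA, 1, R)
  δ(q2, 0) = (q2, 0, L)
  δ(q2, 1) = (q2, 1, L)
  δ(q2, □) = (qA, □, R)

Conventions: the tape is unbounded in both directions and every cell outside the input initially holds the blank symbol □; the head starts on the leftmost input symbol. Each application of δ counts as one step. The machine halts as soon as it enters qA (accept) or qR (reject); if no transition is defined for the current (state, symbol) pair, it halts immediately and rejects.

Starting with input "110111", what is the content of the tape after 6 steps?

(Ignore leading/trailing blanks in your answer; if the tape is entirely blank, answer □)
Step 0: [q0]110111 (head at position 0)
Step 1: δ(q0, 1) = (q0, 1, R)  ⊢  1[q0]10111 (head at position 1)
Step 2: δ(q0, 1) = (q0, 1, R)  ⊢  11[q0]0111 (head at position 2)
Step 3: δ(q0, 0) = (q0, 0, R)  ⊢  110[q0]111 (head at position 3)
Step 4: δ(q0, 1) = (q0, 1, R)  ⊢  1101[q0]11 (head at position 4)
Step 5: δ(q0, 1) = (q0, 1, R)  ⊢  11011[q0]1 (head at position 5)
Step 6: δ(q0, 1) = (q0, 1, R)  ⊢  110111[q0]□ (head at position 6)
Tape after 6 steps (ignoring surrounding blanks): 110111

Final answer: Tape: 110111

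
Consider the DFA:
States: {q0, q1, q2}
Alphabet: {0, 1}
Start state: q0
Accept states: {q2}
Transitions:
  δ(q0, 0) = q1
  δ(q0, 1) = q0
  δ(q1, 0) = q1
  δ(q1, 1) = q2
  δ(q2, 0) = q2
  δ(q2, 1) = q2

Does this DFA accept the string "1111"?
Processing string "1111":
  q0 --1--> q0
  q0 --1--> q0
  q0 --1--> q0
  q0 --1--> q0
Final state: q0
Accept states: {q2}
q0 is not an accept state, so the string is rejected.

Final answer: No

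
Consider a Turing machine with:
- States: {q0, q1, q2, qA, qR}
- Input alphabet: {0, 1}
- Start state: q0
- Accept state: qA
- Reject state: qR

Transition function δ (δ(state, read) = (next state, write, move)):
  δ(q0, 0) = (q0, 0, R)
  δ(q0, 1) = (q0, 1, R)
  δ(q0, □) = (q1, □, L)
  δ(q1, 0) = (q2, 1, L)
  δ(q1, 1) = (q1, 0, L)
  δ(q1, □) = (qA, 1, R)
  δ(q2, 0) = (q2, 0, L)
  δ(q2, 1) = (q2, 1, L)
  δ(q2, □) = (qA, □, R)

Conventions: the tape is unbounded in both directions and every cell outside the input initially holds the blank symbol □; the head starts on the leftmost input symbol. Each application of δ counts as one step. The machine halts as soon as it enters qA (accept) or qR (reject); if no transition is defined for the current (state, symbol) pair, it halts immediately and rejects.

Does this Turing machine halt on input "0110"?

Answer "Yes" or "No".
Step 0: [q0]0110 (head at position 0)
Step 1: δ(q0, 0) = (q0, 0, R)  ⊢  0[q0]110 (head at position 1)
Step 2: δ(q0, 1) = (q0, 1, R)  ⊢  01[q0]10 (head at position 2)
Step 3: δ(q0, 1) = (q0, 1, R)  ⊢  011[q0]0 (head at position 3)
Step 4: δ(q0, 0) = (q0, 0, R)  ⊢  0110[q0]□ (head at position 4)
Step 5: δ(q0, □) = (q1, □, L)  ⊢  011[q1]0□ (head at position 3)
Step 6: δ(q1, 0) = (q2, 1, L)  ⊢  01[q2]11□ (head at position 2)
Step 7: δ(q2, 1) = (q2, 1, L)  ⊢  0[q2]111□ (head at position 1)
Step 8: δ(q2, 1) = (q2, 1, L)  ⊢  [q2]0111□ (head at position 0)
Step 9: δ(q2, 0) = (q2, 0, L)  ⊢  [q2]□0111□ (head at position -1)
Step 10: δ(q2, □) = (qA, □, R)  ⊢  □[qA]0111□ (head at position 0)
The machine is in qA, so it halts and accepts.
It halts after 10 steps.

Final answer: Yes - halts after 10 steps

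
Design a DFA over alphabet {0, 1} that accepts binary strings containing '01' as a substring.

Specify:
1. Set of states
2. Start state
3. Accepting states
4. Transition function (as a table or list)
One valid DFA (any DFA recognizing the same language is acceptable):
States: {q0, q1, q2}
Start: q0
Accepting: {q2}
Transitions (accepting states marked with *):
State | 0 | 1 | Accepting
-------------------------
q0    | q1 | q0 |  
q1    | q1 | q2 |  
q2    | q2 | q2 | *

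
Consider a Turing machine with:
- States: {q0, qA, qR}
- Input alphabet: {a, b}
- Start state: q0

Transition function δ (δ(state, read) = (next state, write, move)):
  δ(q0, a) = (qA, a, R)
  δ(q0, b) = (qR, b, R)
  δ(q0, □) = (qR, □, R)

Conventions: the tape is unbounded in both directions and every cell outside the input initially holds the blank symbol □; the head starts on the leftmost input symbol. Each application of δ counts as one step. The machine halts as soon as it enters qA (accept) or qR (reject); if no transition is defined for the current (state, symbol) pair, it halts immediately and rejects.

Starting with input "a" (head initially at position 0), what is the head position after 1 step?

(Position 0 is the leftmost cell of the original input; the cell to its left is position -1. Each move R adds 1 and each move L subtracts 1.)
Step 0: [q0]a (head at position 0)
Step 1: δ(q0, a) = (qA, a, R)  ⊢  a[qA]□ (head at position 1)
Head position after 1 step: 1

Final answer: Position 1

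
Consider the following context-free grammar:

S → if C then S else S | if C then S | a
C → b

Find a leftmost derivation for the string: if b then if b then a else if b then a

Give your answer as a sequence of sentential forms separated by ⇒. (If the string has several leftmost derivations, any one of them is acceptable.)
Start with S.
Step 1: the leftmost non-terminal is S; apply S → if C then S else S:  if C then S else S
Step 2: the leftmost non-terminal is C; apply C → b:  if b then S else S
Step 3: the leftmost non-terminal is S; apply S → if C then S:  if b then if C then S else S
Step 4: the leftmost non-terminal is C; apply C → b:  if b then if b then S else S
Step 5: the leftmost non-terminal is S; apply S → a:  if b then if b then a else S
Step 6: the leftmost non-terminal is S; apply S → if C then S:  if b then if b then a else if C then S
Step 7: the leftmost non-terminal is C; apply C → b:  if b then if b then a else if b then S
Step 8: the leftmost non-terminal is S; apply S → a:  if b then if b then a else if b then a

Final answer: S ⇒ if C then S else S ⇒ if b then S else S ⇒ if b then if C then S else S ⇒ if b then if b then S else S ⇒ if b then if b then a else S ⇒ if b then if b then a else if C then S ⇒ if b then if b then a else if b then S ⇒ if b then if b then a else if b then a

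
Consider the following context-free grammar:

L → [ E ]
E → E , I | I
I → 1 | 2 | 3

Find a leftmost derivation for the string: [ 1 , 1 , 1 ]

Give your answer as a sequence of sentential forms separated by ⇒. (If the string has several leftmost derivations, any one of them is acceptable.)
Start with L.
Step 1: the leftmost non-terminal is L; apply L → [ E ]:  [ E ]
Step 2: the leftmost non-terminal is E; apply E → E , I:  [ E , I ]
Step 3: the leftmost non-terminal is E; apply E → E , I:  [ E , I , I ]
Step 4: the leftmost non-terminal is E; apply E → I:  [ I , I , I ]
Step 5: the leftmost non-terminal is I; apply I → 1:  [ 1 , I , I ]
Step 6: the leftmost non-terminal is I; apply I → 1:  [ 1 , 1 , I ]
Step 7: the leftmost non-terminal is I; apply I → 1:  [ 1 , 1 , 1 ]

Final answer: L ⇒ [ E ] ⇒ [ E , I ] ⇒ [ E , I , I ] ⇒ [ I , I , I ] ⇒ [ 1 , I , I ] ⇒ [ 1 , 1 , I ] ⇒ [ 1 , 1 , 1 ]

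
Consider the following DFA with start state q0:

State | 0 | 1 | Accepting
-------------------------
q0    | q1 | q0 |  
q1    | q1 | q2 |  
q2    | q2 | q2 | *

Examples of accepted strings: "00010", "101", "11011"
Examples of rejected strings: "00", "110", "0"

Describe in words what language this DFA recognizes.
binary strings containing '01' as a substring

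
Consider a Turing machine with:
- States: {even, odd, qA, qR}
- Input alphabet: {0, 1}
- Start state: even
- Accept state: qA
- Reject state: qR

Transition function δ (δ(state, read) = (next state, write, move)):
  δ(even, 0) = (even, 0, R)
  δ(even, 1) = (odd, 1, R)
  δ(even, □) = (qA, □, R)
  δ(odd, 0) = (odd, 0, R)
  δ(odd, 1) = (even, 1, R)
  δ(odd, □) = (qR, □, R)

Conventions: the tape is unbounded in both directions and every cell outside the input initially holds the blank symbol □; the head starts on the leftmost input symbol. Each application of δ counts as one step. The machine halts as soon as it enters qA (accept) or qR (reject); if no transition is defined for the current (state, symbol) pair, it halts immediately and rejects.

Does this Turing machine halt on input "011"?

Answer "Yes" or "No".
Step 0: [even]011 (head at position 0)
Step 1: δ(even, 0) = (even, 0, R)  ⊢  0[even]11 (head at position 1)
Step 2: δ(even, 1) = (odd, 1, R)  ⊢  01[odd]1 (head at position 2)
Step 3: δ(odd, 1) = (even, 1, R)  ⊢  011[even]□ (head at position 3)
Step 4: δ(even, □) = (qA, □, R)  ⊢  011□[qA]□ (head at position 4)
The machine is in qA, so it halts and accepts.
It halts after 4 steps.

Final answer: Yes - halts after 4 steps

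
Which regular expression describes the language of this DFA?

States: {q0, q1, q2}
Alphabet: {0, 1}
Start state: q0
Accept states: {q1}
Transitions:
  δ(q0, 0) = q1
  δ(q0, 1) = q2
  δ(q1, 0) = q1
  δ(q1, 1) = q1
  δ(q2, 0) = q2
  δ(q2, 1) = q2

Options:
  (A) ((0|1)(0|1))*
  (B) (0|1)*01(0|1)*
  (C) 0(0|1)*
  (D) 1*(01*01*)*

Testing sample strings against the DFA:
  '1111' -> rejected
  '1010' -> rejected
  '00' -> accepted
  '111' -> rejected
Checking each option for a counterexample:
  (A) ((0|1)(0|1))*: ε is rejected by the DFA but matches the regex → eliminated
  (B) (0|1)*01(0|1)*: '0' is accepted by the DFA but does not match the regex → eliminated
  (C) 0(0|1)*: agrees with the DFA on all strings of length ≤ 4
  (D) 1*(01*01*)*: ε is rejected by the DFA but matches the regex → eliminated
Only (C) 0(0|1)* is consistent with the DFA.

Final answer: (C) 0(0|1)*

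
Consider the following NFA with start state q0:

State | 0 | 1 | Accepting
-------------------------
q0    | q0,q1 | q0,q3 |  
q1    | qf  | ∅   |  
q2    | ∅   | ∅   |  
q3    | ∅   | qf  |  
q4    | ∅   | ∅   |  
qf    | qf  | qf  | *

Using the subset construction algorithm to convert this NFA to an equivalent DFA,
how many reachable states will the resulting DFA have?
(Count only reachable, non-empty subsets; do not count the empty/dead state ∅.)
Start subset: {q0}
{q0}: on 0 → {q0, q1}, on 1 → {q0, q3}
{q0, q1}: on 0 → {q0, q1, qf}, on 1 → {q0, q3}
{q0, q3}: on 0 → {q0, q1}, on 1 → {q0, q3, qf}
{q0, q1, qf}: on 0 → {q0, q1, qf}, on 1 → {q0, q3, qf}
{q0, q3, qf}: on 0 → {q0, q1, qf}, on 1 → {q0, q3, qf}
Reachable non-empty subsets: {q0}, {q0, q1}, {q0, q3}, {q0, q1, qf}, {q0, q3, qf} — 5 in total.

Final answer: 5 states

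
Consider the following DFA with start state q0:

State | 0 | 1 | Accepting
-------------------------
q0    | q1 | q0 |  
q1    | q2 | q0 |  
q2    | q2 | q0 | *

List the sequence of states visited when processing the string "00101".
q0 → q1 → q2 → q0 → q1 → q0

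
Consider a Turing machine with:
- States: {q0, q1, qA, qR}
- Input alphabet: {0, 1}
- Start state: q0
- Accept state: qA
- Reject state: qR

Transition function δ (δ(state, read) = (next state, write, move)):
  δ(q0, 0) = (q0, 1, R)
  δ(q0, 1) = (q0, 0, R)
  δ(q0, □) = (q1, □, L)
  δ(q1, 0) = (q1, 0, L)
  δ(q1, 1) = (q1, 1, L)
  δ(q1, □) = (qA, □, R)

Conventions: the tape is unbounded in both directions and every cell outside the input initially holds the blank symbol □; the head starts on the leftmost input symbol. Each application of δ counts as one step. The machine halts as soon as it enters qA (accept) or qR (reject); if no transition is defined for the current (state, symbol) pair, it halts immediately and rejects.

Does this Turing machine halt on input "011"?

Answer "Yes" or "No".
Step 0: [q0]011 (head at position 0)
Step 1: δ(q0, 0) = (q0, 1, R)  ⊢  1[q0]11 (head at position 1)
Step 2: δ(q0, 1) = (q0, 0, R)  ⊢  10[q0]1 (head at position 2)
Step 3: δ(q0, 1) = (q0, 0, R)  ⊢  100[q0]□ (head at position 3)
Step 4: δ(q0, □) = (q1, □, L)  ⊢  10[q1]0□ (head at position 2)
Step 5: δ(q1, 0) = (q1, 0, L)  ⊢  1[q1]00□ (head at position 1)
Step 6: δ(q1, 0) = (q1, 0, L)  ⊢  [q1]100□ (head at position 0)
Step 7: δ(q1, 1) = (q1, 1, L)  ⊢  [q1]□100□ (head at position -1)
Step 8: δ(q1, □) = (qA, □, R)  ⊢  □[qA]100□ (head at position 0)
The machine is in qA, so it halts and accepts.
It halts after 8 steps.

Final answer: Yes - halts after 8 steps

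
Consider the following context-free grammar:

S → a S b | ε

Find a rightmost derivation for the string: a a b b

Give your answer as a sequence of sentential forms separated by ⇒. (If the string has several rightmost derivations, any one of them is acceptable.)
Start with S.
Step 1: the rightmost non-terminal is S; apply S → a S b:  a S b
Step 2: the rightmost non-terminal is S; apply S → a S b:  a a S b b
Step 3: the rightmost non-terminal is S; apply S → ε:  a a b b

Final answer: S ⇒ a S b ⇒ a a S b b ⇒ a a b b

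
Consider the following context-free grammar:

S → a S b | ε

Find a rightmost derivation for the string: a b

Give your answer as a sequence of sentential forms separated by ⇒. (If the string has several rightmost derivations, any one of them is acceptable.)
Start with S.
Step 1: the rightmost non-terminal is S; apply S → a S b:  a S b
Step 2: the rightmost non-terminal is S; apply S → ε:  a b

Final answer: S ⇒ a S b ⇒ a b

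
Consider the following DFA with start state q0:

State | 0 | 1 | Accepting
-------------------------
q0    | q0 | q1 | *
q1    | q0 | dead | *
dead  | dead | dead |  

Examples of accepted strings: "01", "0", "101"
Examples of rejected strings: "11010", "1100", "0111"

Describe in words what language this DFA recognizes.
binary strings with no two consecutive 1s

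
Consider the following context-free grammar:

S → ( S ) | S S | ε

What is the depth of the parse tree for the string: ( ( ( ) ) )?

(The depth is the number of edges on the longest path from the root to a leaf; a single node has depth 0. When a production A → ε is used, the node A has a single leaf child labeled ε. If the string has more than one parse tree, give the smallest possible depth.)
The string is 3 nested pairs. The shallowest parse tree applies S → ( S ) 3 times (one node per nested pair, each a child of the previous) and then S → ε in the middle.
S nodes at depths 0..3, ε leaf at depth 4; parentheses leaves are at depths 1..3.
(Using S → S S with an S → ε child anywhere only adds levels, so it cannot give a shallower tree.)
Depth = 4.

Final answer: 4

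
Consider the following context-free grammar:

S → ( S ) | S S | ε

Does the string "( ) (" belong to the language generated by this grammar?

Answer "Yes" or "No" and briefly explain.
Each production adds parentheses only in matched pairs (S → ( S )) or none at all, so every derived string has equally many '(' and ')'. The string ( ) ( has two '(' and one ')', so it cannot be derived.

Final answer: No - no valid derivation exists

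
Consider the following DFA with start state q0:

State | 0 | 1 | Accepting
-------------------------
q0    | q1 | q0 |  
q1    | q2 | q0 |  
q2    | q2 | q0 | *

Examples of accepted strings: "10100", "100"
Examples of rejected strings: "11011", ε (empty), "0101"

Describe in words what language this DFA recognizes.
binary strings ending with '00'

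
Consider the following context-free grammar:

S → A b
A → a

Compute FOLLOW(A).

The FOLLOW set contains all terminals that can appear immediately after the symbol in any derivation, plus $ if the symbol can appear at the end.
A occurs only in S → A b, where it is immediately followed by the terminal b. So FOLLOW(A) = {b}.

Final answer: {b}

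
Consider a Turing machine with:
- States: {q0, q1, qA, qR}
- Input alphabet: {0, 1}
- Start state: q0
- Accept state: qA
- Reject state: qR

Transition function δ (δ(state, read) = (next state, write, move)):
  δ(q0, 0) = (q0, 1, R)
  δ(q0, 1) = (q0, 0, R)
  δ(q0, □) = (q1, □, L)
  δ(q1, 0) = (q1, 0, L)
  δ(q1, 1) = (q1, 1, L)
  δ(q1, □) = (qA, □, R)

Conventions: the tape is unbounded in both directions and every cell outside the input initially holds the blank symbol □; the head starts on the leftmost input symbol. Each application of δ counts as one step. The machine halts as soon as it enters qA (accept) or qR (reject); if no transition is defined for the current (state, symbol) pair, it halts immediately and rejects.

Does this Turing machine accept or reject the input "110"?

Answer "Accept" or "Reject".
Step 0: [q0]110 (head at position 0)
Step 1: δ(q0, 1) = (q0, 0, R)  ⊢  0[q0]10 (head at position 1)
Step 2: δ(q0, 1) = (q0, 0, R)  ⊢  00[q0]0 (head at position 2)
Step 3: δ(q0, 0) = (q0, 1, R)  ⊢  001[q0]□ (head at position 3)
Step 4: δ(q0, □) = (q1, □, L)  ⊢  00[q1]1□ (head at position 2)
Step 5: δ(q1, 1) = (q1, 1, L)  ⊢  0[q1]01□ (head at position 1)
Step 6: δ(q1, 0) = (q1, 0, L)  ⊢  [q1]001□ (head at position 0)
Step 7: δ(q1, 0) = (q1, 0, L)  ⊢  [q1]□001□ (head at position -1)
Step 8: δ(q1, □) = (qA, □, R)  ⊢  □[qA]001□ (head at position 0)
The machine is in qA, so it halts and accepts.

Final answer: Accept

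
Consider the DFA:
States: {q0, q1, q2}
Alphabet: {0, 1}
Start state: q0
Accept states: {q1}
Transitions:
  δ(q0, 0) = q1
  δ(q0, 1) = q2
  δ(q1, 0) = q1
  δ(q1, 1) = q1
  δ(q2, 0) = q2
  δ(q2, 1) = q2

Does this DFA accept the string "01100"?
Processing string "01100":
  q0 --0--> q1
  q1 --1--> q1
  q1 --1--> q1
  q1 --0--> q1
  q1 --0--> q1
Final state: q1
Accept states: {q1}
q1 is an accept state, so the string is accepted.

Final answer: Yes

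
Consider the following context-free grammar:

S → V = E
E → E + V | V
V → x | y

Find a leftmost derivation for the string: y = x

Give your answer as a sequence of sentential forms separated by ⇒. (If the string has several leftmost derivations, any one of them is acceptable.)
Start with S.
Step 1: the leftmost non-terminal is S; apply S → V = E:  V = E
Step 2: the leftmost non-terminal is V; apply V → y:  y = E
Step 3: the leftmost non-terminal is E; apply E → V:  y = V
Step 4: the leftmost non-terminal is V; apply V → x:  y = x

Final answer: S ⇒ V = E ⇒ y = E ⇒ y = V ⇒ y = x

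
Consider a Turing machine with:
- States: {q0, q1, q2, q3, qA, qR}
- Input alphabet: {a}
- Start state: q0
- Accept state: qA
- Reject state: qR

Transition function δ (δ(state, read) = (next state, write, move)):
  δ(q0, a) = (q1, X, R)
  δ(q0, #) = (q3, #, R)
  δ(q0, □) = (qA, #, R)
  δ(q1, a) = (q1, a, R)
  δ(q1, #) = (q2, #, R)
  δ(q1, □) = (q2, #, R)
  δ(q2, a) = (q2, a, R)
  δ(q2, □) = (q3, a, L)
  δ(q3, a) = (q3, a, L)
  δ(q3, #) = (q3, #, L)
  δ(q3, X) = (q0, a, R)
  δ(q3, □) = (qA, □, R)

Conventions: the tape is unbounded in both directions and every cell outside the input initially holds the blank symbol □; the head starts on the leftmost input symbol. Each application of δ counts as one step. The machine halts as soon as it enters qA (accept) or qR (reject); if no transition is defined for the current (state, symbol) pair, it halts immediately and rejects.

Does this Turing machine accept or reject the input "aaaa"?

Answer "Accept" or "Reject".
Trace (configuration after each step, as tape_left[state]tape_right with head position):
Step 0: [q0]aaaa (head at position 0)
Step 1: X[q1]aaa (head 1)
Step 2: Xa[q1]aa (head 2)
Step 3: Xaa[q1]a (head 3)
Step 4: Xaaa[q1]□ (head 4)
Step 5: Xaaa#[q2]□ (head 5)
Step 6: Xaaa[q3]#a (head 4)
Step 7: Xaa[q3]a#a (head 3)
Step 8: Xa[q3]aa#a (head 2)
Step 9: X[q3]aaa#a (head 1)
Step 10: [q3]Xaaa#a (head 0)
Step 11: a[q0]aaa#a (head 1)
Step 12: aX[q1]aa#a (head 2)
Step 13: aXa[q1]a#a (head 3)
Step 14: aXaa[q1]#a (head 4)
Step 15: aXaa#[q2]a (head 5)
Step 16: aXaa#a[q2]□ (head 6)
Step 17: aXaa#[q3]aa (head 5)
Step 18: aXaa[q3]#aa (head 4)
Step 19: aXa[q3]a#aa (head 3)
Step 20: aX[q3]aa#aa (head 2)
Step 21: a[q3]Xaa#aa (head 1)
Step 22: aa[q0]aa#aa (head 2)
Step 23: aaX[q1]a#aa (head 3)
Step 24: aaXa[q1]#aa (head 4)
Step 25: aaXa#[q2]aa (head 5)
Step 26: aaXa#a[q2]a (head 6)
Step 27: aaXa#aa[q2]□ (head 7)
Step 28: aaXa#a[q3]aa (head 6)
Step 29: aaXa#[q3]aaa (head 5)
Step 30: aaXa[q3]#aaa (head 4)
Step 31: aaX[q3]a#aaa (head 3)
Step 32: aa[q3]Xa#aaa (head 2)
Step 33: aaa[q0]a#aaa (head 3)
Step 34: aaaX[q1]#aaa (head 4)
Step 35: aaaX#[q2]aaa (head 5)
Step 36: aaaX#a[q2]aa (head 6)
Step 37: aaaX#aa[q2]a (head 7)
Step 38: aaaX#aaa[q2]□ (head 8)
Step 39: aaaX#aa[q3]aa (head 7)
Step 40: aaaX#a[q3]aaa (head 6)
Step 41: aaaX#[q3]aaaa (head 5)
Step 42: aaaX[q3]#aaaa (head 4)
Step 43: aaa[q3]X#aaaa (head 3)
Step 44: aaaa[q0]#aaaa (head 4)
Step 45: aaaa#[q3]aaaa (head 5)
Step 46: aaaa[q3]#aaaa (head 4)
Step 47: aaa[q3]a#aaaa (head 3)
Step 48: aa[q3]aa#aaaa (head 2)
Step 49: a[q3]aaa#aaaa (head 1)
Step 50: [q3]aaaa#aaaa (head 0)
Step 51: [q3]□aaaa#aaaa (head -1)
Step 52: □[qA]aaaa#aaaa (head 0)
The machine is in qA, so it halts and accepts.

Final answer: Accept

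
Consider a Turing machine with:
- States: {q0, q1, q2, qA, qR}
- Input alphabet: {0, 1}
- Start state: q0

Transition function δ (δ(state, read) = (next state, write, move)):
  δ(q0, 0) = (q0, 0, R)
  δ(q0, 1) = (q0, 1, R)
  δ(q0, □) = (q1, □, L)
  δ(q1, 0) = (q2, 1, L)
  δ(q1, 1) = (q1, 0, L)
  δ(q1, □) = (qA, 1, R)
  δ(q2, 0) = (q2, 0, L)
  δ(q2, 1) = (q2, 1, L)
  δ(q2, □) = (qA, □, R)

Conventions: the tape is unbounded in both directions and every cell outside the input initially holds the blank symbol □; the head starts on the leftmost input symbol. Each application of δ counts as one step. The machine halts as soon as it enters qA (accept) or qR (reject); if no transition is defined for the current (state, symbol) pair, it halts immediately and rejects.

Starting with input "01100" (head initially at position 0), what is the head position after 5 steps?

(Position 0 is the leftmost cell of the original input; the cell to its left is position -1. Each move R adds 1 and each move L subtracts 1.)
Step 0: [q0]01100 (head at position 0)
Step 1: δ(q0, 0) = (q0, 0, R)  ⊢  0[q0]1100 (head at position 1)
Step 2: δ(q0, 1) = (q0, 1, R)  ⊢  01[q0]100 (head at position 2)
Step 3: δ(q0, 1) = (q0, 1, R)  ⊢  011[q0]00 (head at position 3)
Step 4: δ(q0, 0) = (q0, 0, R)  ⊢  0110[q0]0 (head at position 4)
Step 5: δ(q0, 0) = (q0, 0, R)  ⊢  01100[q0]□ (head at position 5)
Head position after 5 steps: 5

Final answer: Position 5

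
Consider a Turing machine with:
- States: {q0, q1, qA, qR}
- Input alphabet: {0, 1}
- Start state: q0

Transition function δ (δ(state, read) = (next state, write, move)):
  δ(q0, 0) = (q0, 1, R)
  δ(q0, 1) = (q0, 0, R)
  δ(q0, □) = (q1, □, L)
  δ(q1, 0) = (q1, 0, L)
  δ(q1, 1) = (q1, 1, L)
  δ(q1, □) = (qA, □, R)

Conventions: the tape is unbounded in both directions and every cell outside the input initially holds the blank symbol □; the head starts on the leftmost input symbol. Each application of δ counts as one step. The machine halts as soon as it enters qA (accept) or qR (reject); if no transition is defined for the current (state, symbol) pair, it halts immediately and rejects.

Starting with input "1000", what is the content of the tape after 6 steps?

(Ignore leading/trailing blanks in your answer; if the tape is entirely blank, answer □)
Step 0: [q0]1000 (head at position 0)
Step 1: δ(q0, 1) = (q0, 0, R)  ⊢  0[q0]000 (head at position 1)
Step 2: δ(q0, 0) = (q0, 1, R)  ⊢  01[q0]00 (head at position 2)
Step 3: δ(q0, 0) = (q0, 1, R)  ⊢  011[q0]0 (head at position 3)
Step 4: δ(q0, 0) = (q0, 1, R)  ⊢  0111[q0]□ (head at position 4)
Step 5: δ(q0, □) = (q1, □, L)  ⊢  011[q1]1□ (head at position 3)
Step 6: δ(q1, 1) = (q1, 1, L)  ⊢  01[q1]11□ (head at position 2)
Tape after 6 steps (ignoring surrounding blanks): 0111

Final answer: Tape: 0111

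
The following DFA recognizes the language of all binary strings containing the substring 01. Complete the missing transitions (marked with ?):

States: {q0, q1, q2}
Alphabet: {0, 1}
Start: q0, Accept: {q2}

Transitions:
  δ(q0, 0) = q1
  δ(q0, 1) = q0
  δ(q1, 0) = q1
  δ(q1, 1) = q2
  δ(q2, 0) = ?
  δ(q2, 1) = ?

What each state remembers (consistent with the given transitions and accept states):
  q0: 01 not seen yet and the last symbol was not 0
  q1: 01 not seen yet and the last symbol was 0
  q2: the substring 01 has already been seen
Filling in the missing entries:
  δ(q2, 0): in q2 (the substring 01 has already been seen), after reading 0 we have: the substring 01 has already been seen → q2
  δ(q2, 1): in q2 (the substring 01 has already been seen), after reading 1 we have: the substring 01 has already been seen → q2

Final answer: δ(q2, 0) = q2; δ(q2, 1) = q2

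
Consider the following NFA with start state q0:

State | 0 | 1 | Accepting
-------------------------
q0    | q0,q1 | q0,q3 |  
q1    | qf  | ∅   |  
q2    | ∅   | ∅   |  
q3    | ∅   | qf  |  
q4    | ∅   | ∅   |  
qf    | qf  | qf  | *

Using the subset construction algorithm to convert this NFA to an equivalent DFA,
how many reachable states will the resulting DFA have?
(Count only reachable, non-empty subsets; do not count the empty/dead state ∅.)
Start subset: {q0}
{q0}: on 0 → {q0, q1}, on 1 → {q0, q3}
{q0, q1}: on 0 → {q0, q1, qf}, on 1 → {q0, q3}
{q0, q3}: on 0 → {q0, q1}, on 1 → {q0, q3, qf}
{q0, q1, qf}: on 0 → {q0, q1, qf}, on 1 → {q0, q3, qf}
{q0, q3, qf}: on 0 → {q0, q1, qf}, on 1 → {q0, q3, qf}
Reachable non-empty subsets: {q0}, {q0, q1}, {q0, q3}, {q0, q1, qf}, {q0, q3, qf} — 5 in total.

Final answer: 5 states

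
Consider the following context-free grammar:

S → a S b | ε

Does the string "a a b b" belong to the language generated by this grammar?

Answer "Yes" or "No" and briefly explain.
A derivation exists: S ⇒ a S b ⇒ a a S b b ⇒ a a b b (using S → a S b twice, then S → ε).

Final answer: Yes - a valid derivation exists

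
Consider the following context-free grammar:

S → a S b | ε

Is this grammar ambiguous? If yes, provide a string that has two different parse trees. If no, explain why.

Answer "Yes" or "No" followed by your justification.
At every step exactly one production applies: if the remaining string to generate is non-empty it starts with a and ends with b, forcing S → a S b; if it is empty, S → ε is forced. Hence each string a^n b^n has exactly one derivation (S → a S b applied n times, then S → ε) and one parse tree.

Final answer: No - the grammar is unambiguous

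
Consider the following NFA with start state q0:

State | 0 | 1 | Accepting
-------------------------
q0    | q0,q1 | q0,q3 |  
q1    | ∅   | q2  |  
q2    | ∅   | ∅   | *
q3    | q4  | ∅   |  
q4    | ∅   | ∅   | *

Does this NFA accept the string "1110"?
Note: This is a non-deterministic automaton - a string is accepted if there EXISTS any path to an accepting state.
Track the set of states the NFA could be in: start {q0}
Read '1': {q0} → {q0, q3}
Read '1': {q0, q3} → {q0, q3}
Read '1': {q0, q3} → {q0, q3}
Read '0': {q0, q3} → {q0, q1, q4}
Final set {q0, q1, q4} contains accepting state(s) {q4} → accepted.

Final answer: Yes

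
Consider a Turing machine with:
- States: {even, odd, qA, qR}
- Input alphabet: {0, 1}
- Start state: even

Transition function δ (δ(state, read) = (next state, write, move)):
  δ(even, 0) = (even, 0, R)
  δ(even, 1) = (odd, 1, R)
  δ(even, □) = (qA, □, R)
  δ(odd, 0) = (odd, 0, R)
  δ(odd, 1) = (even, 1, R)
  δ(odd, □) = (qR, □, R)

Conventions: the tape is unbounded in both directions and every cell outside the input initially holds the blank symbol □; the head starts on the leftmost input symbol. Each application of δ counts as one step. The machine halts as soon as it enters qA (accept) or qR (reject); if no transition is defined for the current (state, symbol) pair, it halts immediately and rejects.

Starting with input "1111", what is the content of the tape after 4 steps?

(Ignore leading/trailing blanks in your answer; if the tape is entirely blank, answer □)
Step 0: [even]1111 (head at position 0)
Step 1: δ(even, 1) = (odd, 1, R)  ⊢  1[odd]111 (head at position 1)
Step 2: δ(odd, 1) = (even, 1, R)  ⊢  11[even]11 (head at position 2)
Step 3: δ(even, 1) = (odd, 1, R)  ⊢  111[odd]1 (head at position 3)
Step 4: δ(odd, 1) = (even, 1, R)  ⊢  1111[even]□ (head at position 4)
Tape after 4 steps (ignoring surrounding blanks): 1111

Final answer: Tape: 1111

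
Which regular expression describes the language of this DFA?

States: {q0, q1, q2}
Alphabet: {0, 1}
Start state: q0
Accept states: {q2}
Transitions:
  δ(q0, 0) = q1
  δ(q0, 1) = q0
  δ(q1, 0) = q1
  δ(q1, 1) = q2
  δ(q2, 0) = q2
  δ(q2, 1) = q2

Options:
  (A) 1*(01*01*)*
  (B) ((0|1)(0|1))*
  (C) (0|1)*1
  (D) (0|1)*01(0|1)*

Testing sample strings against the DFA:
  '01010' -> accepted
  '011' -> accepted
  '010' -> accepted
  '00101' -> accepted
Checking each option for a counterexample:
  (A) 1*(01*01*)*: ε is rejected by the DFA but matches the regex → eliminated
  (B) ((0|1)(0|1))*: ε is rejected by the DFA but matches the regex → eliminated
  (C) (0|1)*1: '1' is rejected by the DFA but matches the regex → eliminated
  (D) (0|1)*01(0|1)*: agrees with the DFA on all strings of length ≤ 4
Only (D) (0|1)*01(0|1)* is consistent with the DFA.

Final answer: (D) (0|1)*01(0|1)*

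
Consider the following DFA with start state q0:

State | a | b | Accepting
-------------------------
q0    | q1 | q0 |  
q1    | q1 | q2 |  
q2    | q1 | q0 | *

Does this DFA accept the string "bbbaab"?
Start in q0.
Read 'b': q0 → q0
Read 'b': q0 → q0
Read 'b': q0 → q0
Read 'a': q0 → q1
Read 'a': q1 → q1
Read 'b': q1 → q2
Final state q2 is accepting, so the string is accepted.

Final answer: Yes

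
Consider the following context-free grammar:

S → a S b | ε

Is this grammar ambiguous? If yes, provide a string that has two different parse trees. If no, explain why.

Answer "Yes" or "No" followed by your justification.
At every step exactly one production applies: if the remaining string to generate is non-empty it starts with a and ends with b, forcing S → a S b; if it is empty, S → ε is forced. Hence each string a^n b^n has exactly one derivation (S → a S b applied n times, then S → ε) and one parse tree.

Final answer: No - the grammar is unambiguous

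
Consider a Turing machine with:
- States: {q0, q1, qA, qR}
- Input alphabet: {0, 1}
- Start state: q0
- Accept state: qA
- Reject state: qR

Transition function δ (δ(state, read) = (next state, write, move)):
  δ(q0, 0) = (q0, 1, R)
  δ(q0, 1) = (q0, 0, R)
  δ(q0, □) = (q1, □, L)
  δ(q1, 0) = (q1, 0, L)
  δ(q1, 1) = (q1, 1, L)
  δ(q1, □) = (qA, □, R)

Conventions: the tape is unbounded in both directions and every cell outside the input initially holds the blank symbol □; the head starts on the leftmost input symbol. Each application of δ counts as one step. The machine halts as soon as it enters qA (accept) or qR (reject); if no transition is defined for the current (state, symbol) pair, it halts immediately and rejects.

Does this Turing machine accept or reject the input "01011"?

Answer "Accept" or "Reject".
Step 0: [q0]01011 (head at position 0)
Step 1: δ(q0, 0) = (q0, 1, R)  ⊢  1[q0]1011 (head at position 1)
Step 2: δ(q0, 1) = (q0, 0, R)  ⊢  10[q0]011 (head at position 2)
Step 3: δ(q0, 0) = (q0, 1, R)  ⊢  101[q0]11 (head at position 3)
Step 4: δ(q0, 1) = (q0, 0, R)  ⊢  1010[q0]1 (head at position 4)
Step 5: δ(q0, 1) = (q0, 0, R)  ⊢  10100[q0]□ (head at position 5)
Step 6: δ(q0, □) = (q1, □, L)  ⊢  1010[q1]0□ (head at position 4)
Step 7: δ(q1, 0) = (q1, 0, L)  ⊢  101[q1]00□ (head at position 3)
Step 8: δ(q1, 0) = (q1, 0, L)  ⊢  10[q1]100□ (head at position 2)
Step 9: δ(q1, 1) = (q1, 1, L)  ⊢  1[q1]0100□ (head at position 1)
Step 10: δ(q1, 0) = (q1, 0, L)  ⊢  [q1]10100□ (head at position 0)
Step 11: δ(q1, 1) = (q1, 1, L)  ⊢  [q1]□10100□ (head at position -1)
Step 12: δ(q1, □) = (qA, □, R)  ⊢  □[qA]10100□ (head at position 0)
The machine is in qA, so it halts and accepts.

Final answer: Accept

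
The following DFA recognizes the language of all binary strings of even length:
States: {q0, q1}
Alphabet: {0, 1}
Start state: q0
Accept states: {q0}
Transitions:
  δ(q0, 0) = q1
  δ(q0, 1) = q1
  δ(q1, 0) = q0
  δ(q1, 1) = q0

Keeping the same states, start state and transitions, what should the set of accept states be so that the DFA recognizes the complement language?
The DFA is complete (every state has a transition on every symbol), so the complement
is recognized by the same DFA with accepting and non-accepting states swapped.
Original accept states: {q0}
Complement accept states = All states - Original accept states
= {q0, q1} - {q0}
= {q1}
Complement language: strings of ODD length

Final answer: {q1}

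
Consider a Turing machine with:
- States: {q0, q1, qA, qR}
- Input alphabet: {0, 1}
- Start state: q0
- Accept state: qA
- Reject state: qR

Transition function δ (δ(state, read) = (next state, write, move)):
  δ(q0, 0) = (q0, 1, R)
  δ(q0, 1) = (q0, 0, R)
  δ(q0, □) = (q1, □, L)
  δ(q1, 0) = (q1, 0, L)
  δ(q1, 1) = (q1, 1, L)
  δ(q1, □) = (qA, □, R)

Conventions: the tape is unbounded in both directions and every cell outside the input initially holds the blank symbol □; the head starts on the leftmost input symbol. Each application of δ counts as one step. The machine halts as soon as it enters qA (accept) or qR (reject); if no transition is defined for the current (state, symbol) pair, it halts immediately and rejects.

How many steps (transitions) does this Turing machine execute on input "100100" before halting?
Step 0: [q0]100100 (head at position 0)
Step 1: δ(q0, 1) = (q0, 0, R)  ⊢  0[q0]00100 (head at position 1)
Step 2: δ(q0, 0) = (q0, 1, R)  ⊢  01[q0]0100 (head at position 2)
Step 3: δ(q0, 0) = (q0, 1, R)  ⊢  011[q0]100 (head at position 3)
Step 4: δ(q0, 1) = (q0, 0, R)  ⊢  0110[q0]00 (head at position 4)
Step 5: δ(q0, 0) = (q0, 1, R)  ⊢  01101[q0]0 (head at position 5)
Step 6: δ(q0, 0) = (q0, 1, R)  ⊢  011011[q0]□ (head at position 6)
Step 7: δ(q0, □) = (q1, □, L)  ⊢  01101[q1]1□ (head at position 5)
Step 8: δ(q1, 1) = (q1, 1, L)  ⊢  0110[q1]11□ (head at position 4)
Step 9: δ(q1, 1) = (q1, 1, L)  ⊢  011[q1]011□ (head at position 3)
Step 10: δ(q1, 0) = (q1, 0, L)  ⊢  01[q1]1011□ (head at position 2)
Step 11: δ(q1, 1) = (q1, 1, L)  ⊢  0[q1]11011□ (head at position 1)
Step 12: δ(q1, 1) = (q1, 1, L)  ⊢  [q1]011011□ (head at position 0)
Step 13: δ(q1, 0) = (q1, 0, L)  ⊢  [q1]□011011□ (head at position -1)
Step 14: δ(q1, □) = (qA, □, R)  ⊢  □[qA]011011□ (head at position 0)
The machine is in qA, so it halts and accepts.
Number of transitions executed: 14.

Final answer: 14 steps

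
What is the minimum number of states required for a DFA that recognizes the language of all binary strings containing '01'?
Language: binary strings containing '01'
Lower bound (Myhill–Nerode): the prefixes ε, 0, 01 are pairwise distinguishable:
  ε vs 01: suffix ε distinguishes them (ε is rejected, 01 is accepted)
  0 vs 01: suffix ε distinguishes them (0 is rejected, 01 is accepted)
  ε vs 0: suffix 1 distinguishes them (ε·1 = 1 is rejected, 0·1 = 01 is accepted)
So any DFA needs at least 3 states.
Upper bound: a DFA with 3 states exists (one state per class above: 'no progress', 'last symbol 0', and 'seen 01' (accepting sink)).
Minimum states: 3

Final answer: 3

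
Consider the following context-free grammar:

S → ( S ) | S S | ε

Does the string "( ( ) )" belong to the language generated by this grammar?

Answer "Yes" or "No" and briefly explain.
A derivation exists: S ⇒ ( S ) ⇒ ( ( S ) ) ⇒ ( ( ) ) (using S → ( S ) twice, then S → ε).

Final answer: Yes - a valid derivation exists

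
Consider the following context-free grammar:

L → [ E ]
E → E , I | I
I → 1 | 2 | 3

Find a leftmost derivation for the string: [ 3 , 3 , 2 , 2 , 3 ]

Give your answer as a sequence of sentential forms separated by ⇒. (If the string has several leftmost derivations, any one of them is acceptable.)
Start with L.
Step 1: the leftmost non-terminal is L; apply L → [ E ]:  [ E ]
Step 2: the leftmost non-terminal is E; apply E → E , I:  [ E , I ]
Step 3: the leftmost non-terminal is E; apply E → E , I:  [ E , I , I ]
Step 4: the leftmost non-terminal is E; apply E → E , I:  [ E , I , I , I ]
Step 5: the leftmost non-terminal is E; apply E → E , I:  [ E , I , I , I , I ]
Step 6: the leftmost non-terminal is E; apply E → I:  [ I , I , I , I , I ]
Step 7: the leftmost non-terminal is I; apply I → 3:  [ 3 , I , I , I , I ]
Step 8: the leftmost non-terminal is I; apply I → 3:  [ 3 , 3 , I , I , I ]
Step 9: the leftmost non-terminal is I; apply I → 2:  [ 3 , 3 , 2 , I , I ]
Step 10: the leftmost non-terminal is I; apply I → 2:  [ 3 , 3 , 2 , 2 , I ]
Step 11: the leftmost non-terminal is I; apply I → 3:  [ 3 , 3 , 2 , 2 , 3 ]

Final answer: L ⇒ [ E ] ⇒ [ E , I ] ⇒ [ E , I , I ] ⇒ [ E , I , I , I ] ⇒ [ E , I , I , I , I ] ⇒ [ I , I , I , I , I ] ⇒ [ 3 , I , I , I , I ] ⇒ [ 3 , 3 , I , I , I ] ⇒ [ 3 , 3 , 2 , I , I ] ⇒ [ 3 , 3 , 2 , 2 , I ] ⇒ [ 3 , 3 , 2 , 2 , 3 ]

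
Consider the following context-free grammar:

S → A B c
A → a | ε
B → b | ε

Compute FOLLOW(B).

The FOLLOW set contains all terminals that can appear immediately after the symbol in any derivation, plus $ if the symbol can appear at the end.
B occurs in S → A B c, immediately followed by the terminal c. So FOLLOW(B) = {c}.

Final answer: {c}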